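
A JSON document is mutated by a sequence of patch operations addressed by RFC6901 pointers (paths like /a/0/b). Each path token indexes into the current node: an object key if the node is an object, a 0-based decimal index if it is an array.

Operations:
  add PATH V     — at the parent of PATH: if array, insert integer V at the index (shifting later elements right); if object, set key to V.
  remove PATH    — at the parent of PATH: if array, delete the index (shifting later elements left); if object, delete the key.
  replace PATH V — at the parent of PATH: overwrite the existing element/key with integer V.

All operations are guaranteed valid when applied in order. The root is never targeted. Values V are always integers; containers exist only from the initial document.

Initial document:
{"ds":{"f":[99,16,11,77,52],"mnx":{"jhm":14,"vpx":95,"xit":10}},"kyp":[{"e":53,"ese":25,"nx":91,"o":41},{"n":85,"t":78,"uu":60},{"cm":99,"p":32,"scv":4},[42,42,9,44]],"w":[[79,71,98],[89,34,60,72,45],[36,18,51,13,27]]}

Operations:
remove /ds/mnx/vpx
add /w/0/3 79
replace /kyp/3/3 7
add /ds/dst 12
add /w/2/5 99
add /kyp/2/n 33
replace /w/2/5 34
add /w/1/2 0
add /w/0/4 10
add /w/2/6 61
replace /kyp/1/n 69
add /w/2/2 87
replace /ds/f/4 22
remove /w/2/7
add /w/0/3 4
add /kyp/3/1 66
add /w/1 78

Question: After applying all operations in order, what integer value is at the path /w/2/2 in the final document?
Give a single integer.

Answer: 0

Derivation:
After op 1 (remove /ds/mnx/vpx): {"ds":{"f":[99,16,11,77,52],"mnx":{"jhm":14,"xit":10}},"kyp":[{"e":53,"ese":25,"nx":91,"o":41},{"n":85,"t":78,"uu":60},{"cm":99,"p":32,"scv":4},[42,42,9,44]],"w":[[79,71,98],[89,34,60,72,45],[36,18,51,13,27]]}
After op 2 (add /w/0/3 79): {"ds":{"f":[99,16,11,77,52],"mnx":{"jhm":14,"xit":10}},"kyp":[{"e":53,"ese":25,"nx":91,"o":41},{"n":85,"t":78,"uu":60},{"cm":99,"p":32,"scv":4},[42,42,9,44]],"w":[[79,71,98,79],[89,34,60,72,45],[36,18,51,13,27]]}
After op 3 (replace /kyp/3/3 7): {"ds":{"f":[99,16,11,77,52],"mnx":{"jhm":14,"xit":10}},"kyp":[{"e":53,"ese":25,"nx":91,"o":41},{"n":85,"t":78,"uu":60},{"cm":99,"p":32,"scv":4},[42,42,9,7]],"w":[[79,71,98,79],[89,34,60,72,45],[36,18,51,13,27]]}
After op 4 (add /ds/dst 12): {"ds":{"dst":12,"f":[99,16,11,77,52],"mnx":{"jhm":14,"xit":10}},"kyp":[{"e":53,"ese":25,"nx":91,"o":41},{"n":85,"t":78,"uu":60},{"cm":99,"p":32,"scv":4},[42,42,9,7]],"w":[[79,71,98,79],[89,34,60,72,45],[36,18,51,13,27]]}
After op 5 (add /w/2/5 99): {"ds":{"dst":12,"f":[99,16,11,77,52],"mnx":{"jhm":14,"xit":10}},"kyp":[{"e":53,"ese":25,"nx":91,"o":41},{"n":85,"t":78,"uu":60},{"cm":99,"p":32,"scv":4},[42,42,9,7]],"w":[[79,71,98,79],[89,34,60,72,45],[36,18,51,13,27,99]]}
After op 6 (add /kyp/2/n 33): {"ds":{"dst":12,"f":[99,16,11,77,52],"mnx":{"jhm":14,"xit":10}},"kyp":[{"e":53,"ese":25,"nx":91,"o":41},{"n":85,"t":78,"uu":60},{"cm":99,"n":33,"p":32,"scv":4},[42,42,9,7]],"w":[[79,71,98,79],[89,34,60,72,45],[36,18,51,13,27,99]]}
After op 7 (replace /w/2/5 34): {"ds":{"dst":12,"f":[99,16,11,77,52],"mnx":{"jhm":14,"xit":10}},"kyp":[{"e":53,"ese":25,"nx":91,"o":41},{"n":85,"t":78,"uu":60},{"cm":99,"n":33,"p":32,"scv":4},[42,42,9,7]],"w":[[79,71,98,79],[89,34,60,72,45],[36,18,51,13,27,34]]}
After op 8 (add /w/1/2 0): {"ds":{"dst":12,"f":[99,16,11,77,52],"mnx":{"jhm":14,"xit":10}},"kyp":[{"e":53,"ese":25,"nx":91,"o":41},{"n":85,"t":78,"uu":60},{"cm":99,"n":33,"p":32,"scv":4},[42,42,9,7]],"w":[[79,71,98,79],[89,34,0,60,72,45],[36,18,51,13,27,34]]}
After op 9 (add /w/0/4 10): {"ds":{"dst":12,"f":[99,16,11,77,52],"mnx":{"jhm":14,"xit":10}},"kyp":[{"e":53,"ese":25,"nx":91,"o":41},{"n":85,"t":78,"uu":60},{"cm":99,"n":33,"p":32,"scv":4},[42,42,9,7]],"w":[[79,71,98,79,10],[89,34,0,60,72,45],[36,18,51,13,27,34]]}
After op 10 (add /w/2/6 61): {"ds":{"dst":12,"f":[99,16,11,77,52],"mnx":{"jhm":14,"xit":10}},"kyp":[{"e":53,"ese":25,"nx":91,"o":41},{"n":85,"t":78,"uu":60},{"cm":99,"n":33,"p":32,"scv":4},[42,42,9,7]],"w":[[79,71,98,79,10],[89,34,0,60,72,45],[36,18,51,13,27,34,61]]}
After op 11 (replace /kyp/1/n 69): {"ds":{"dst":12,"f":[99,16,11,77,52],"mnx":{"jhm":14,"xit":10}},"kyp":[{"e":53,"ese":25,"nx":91,"o":41},{"n":69,"t":78,"uu":60},{"cm":99,"n":33,"p":32,"scv":4},[42,42,9,7]],"w":[[79,71,98,79,10],[89,34,0,60,72,45],[36,18,51,13,27,34,61]]}
After op 12 (add /w/2/2 87): {"ds":{"dst":12,"f":[99,16,11,77,52],"mnx":{"jhm":14,"xit":10}},"kyp":[{"e":53,"ese":25,"nx":91,"o":41},{"n":69,"t":78,"uu":60},{"cm":99,"n":33,"p":32,"scv":4},[42,42,9,7]],"w":[[79,71,98,79,10],[89,34,0,60,72,45],[36,18,87,51,13,27,34,61]]}
After op 13 (replace /ds/f/4 22): {"ds":{"dst":12,"f":[99,16,11,77,22],"mnx":{"jhm":14,"xit":10}},"kyp":[{"e":53,"ese":25,"nx":91,"o":41},{"n":69,"t":78,"uu":60},{"cm":99,"n":33,"p":32,"scv":4},[42,42,9,7]],"w":[[79,71,98,79,10],[89,34,0,60,72,45],[36,18,87,51,13,27,34,61]]}
After op 14 (remove /w/2/7): {"ds":{"dst":12,"f":[99,16,11,77,22],"mnx":{"jhm":14,"xit":10}},"kyp":[{"e":53,"ese":25,"nx":91,"o":41},{"n":69,"t":78,"uu":60},{"cm":99,"n":33,"p":32,"scv":4},[42,42,9,7]],"w":[[79,71,98,79,10],[89,34,0,60,72,45],[36,18,87,51,13,27,34]]}
After op 15 (add /w/0/3 4): {"ds":{"dst":12,"f":[99,16,11,77,22],"mnx":{"jhm":14,"xit":10}},"kyp":[{"e":53,"ese":25,"nx":91,"o":41},{"n":69,"t":78,"uu":60},{"cm":99,"n":33,"p":32,"scv":4},[42,42,9,7]],"w":[[79,71,98,4,79,10],[89,34,0,60,72,45],[36,18,87,51,13,27,34]]}
After op 16 (add /kyp/3/1 66): {"ds":{"dst":12,"f":[99,16,11,77,22],"mnx":{"jhm":14,"xit":10}},"kyp":[{"e":53,"ese":25,"nx":91,"o":41},{"n":69,"t":78,"uu":60},{"cm":99,"n":33,"p":32,"scv":4},[42,66,42,9,7]],"w":[[79,71,98,4,79,10],[89,34,0,60,72,45],[36,18,87,51,13,27,34]]}
After op 17 (add /w/1 78): {"ds":{"dst":12,"f":[99,16,11,77,22],"mnx":{"jhm":14,"xit":10}},"kyp":[{"e":53,"ese":25,"nx":91,"o":41},{"n":69,"t":78,"uu":60},{"cm":99,"n":33,"p":32,"scv":4},[42,66,42,9,7]],"w":[[79,71,98,4,79,10],78,[89,34,0,60,72,45],[36,18,87,51,13,27,34]]}
Value at /w/2/2: 0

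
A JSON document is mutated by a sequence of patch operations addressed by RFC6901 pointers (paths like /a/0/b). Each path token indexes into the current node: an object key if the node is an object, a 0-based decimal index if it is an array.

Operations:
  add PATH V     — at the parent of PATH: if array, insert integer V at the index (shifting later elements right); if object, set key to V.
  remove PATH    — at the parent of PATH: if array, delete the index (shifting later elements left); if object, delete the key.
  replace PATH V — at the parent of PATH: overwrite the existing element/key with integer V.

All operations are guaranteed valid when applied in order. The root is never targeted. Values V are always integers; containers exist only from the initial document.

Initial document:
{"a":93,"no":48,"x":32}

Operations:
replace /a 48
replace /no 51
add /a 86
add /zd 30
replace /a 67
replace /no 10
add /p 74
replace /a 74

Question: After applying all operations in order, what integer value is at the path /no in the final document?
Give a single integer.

After op 1 (replace /a 48): {"a":48,"no":48,"x":32}
After op 2 (replace /no 51): {"a":48,"no":51,"x":32}
After op 3 (add /a 86): {"a":86,"no":51,"x":32}
After op 4 (add /zd 30): {"a":86,"no":51,"x":32,"zd":30}
After op 5 (replace /a 67): {"a":67,"no":51,"x":32,"zd":30}
After op 6 (replace /no 10): {"a":67,"no":10,"x":32,"zd":30}
After op 7 (add /p 74): {"a":67,"no":10,"p":74,"x":32,"zd":30}
After op 8 (replace /a 74): {"a":74,"no":10,"p":74,"x":32,"zd":30}
Value at /no: 10

Answer: 10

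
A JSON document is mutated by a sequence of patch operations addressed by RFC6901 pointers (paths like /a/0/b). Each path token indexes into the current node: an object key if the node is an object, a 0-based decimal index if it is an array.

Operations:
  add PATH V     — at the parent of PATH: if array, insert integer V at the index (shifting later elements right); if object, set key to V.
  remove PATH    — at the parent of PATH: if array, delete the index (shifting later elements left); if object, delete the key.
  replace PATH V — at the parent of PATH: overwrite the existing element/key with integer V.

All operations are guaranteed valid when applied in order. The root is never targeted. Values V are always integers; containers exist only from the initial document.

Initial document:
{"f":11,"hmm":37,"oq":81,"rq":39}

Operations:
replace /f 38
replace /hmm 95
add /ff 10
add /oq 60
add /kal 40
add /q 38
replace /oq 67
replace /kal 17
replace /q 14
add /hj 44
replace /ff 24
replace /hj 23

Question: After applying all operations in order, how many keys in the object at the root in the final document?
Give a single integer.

After op 1 (replace /f 38): {"f":38,"hmm":37,"oq":81,"rq":39}
After op 2 (replace /hmm 95): {"f":38,"hmm":95,"oq":81,"rq":39}
After op 3 (add /ff 10): {"f":38,"ff":10,"hmm":95,"oq":81,"rq":39}
After op 4 (add /oq 60): {"f":38,"ff":10,"hmm":95,"oq":60,"rq":39}
After op 5 (add /kal 40): {"f":38,"ff":10,"hmm":95,"kal":40,"oq":60,"rq":39}
After op 6 (add /q 38): {"f":38,"ff":10,"hmm":95,"kal":40,"oq":60,"q":38,"rq":39}
After op 7 (replace /oq 67): {"f":38,"ff":10,"hmm":95,"kal":40,"oq":67,"q":38,"rq":39}
After op 8 (replace /kal 17): {"f":38,"ff":10,"hmm":95,"kal":17,"oq":67,"q":38,"rq":39}
After op 9 (replace /q 14): {"f":38,"ff":10,"hmm":95,"kal":17,"oq":67,"q":14,"rq":39}
After op 10 (add /hj 44): {"f":38,"ff":10,"hj":44,"hmm":95,"kal":17,"oq":67,"q":14,"rq":39}
After op 11 (replace /ff 24): {"f":38,"ff":24,"hj":44,"hmm":95,"kal":17,"oq":67,"q":14,"rq":39}
After op 12 (replace /hj 23): {"f":38,"ff":24,"hj":23,"hmm":95,"kal":17,"oq":67,"q":14,"rq":39}
Size at the root: 8

Answer: 8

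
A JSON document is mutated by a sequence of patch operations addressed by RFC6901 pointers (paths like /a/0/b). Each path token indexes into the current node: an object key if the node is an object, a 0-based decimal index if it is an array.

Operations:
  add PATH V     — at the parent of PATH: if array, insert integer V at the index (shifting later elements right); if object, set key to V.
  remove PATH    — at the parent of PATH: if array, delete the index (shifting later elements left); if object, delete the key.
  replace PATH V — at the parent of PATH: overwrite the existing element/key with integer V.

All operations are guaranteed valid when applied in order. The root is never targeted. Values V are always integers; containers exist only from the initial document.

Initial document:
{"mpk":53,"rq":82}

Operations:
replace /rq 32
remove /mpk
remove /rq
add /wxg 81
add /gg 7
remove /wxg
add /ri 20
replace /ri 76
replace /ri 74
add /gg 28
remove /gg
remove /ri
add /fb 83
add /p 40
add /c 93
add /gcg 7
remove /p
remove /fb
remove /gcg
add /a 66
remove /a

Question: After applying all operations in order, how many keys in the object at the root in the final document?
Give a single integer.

Answer: 1

Derivation:
After op 1 (replace /rq 32): {"mpk":53,"rq":32}
After op 2 (remove /mpk): {"rq":32}
After op 3 (remove /rq): {}
After op 4 (add /wxg 81): {"wxg":81}
After op 5 (add /gg 7): {"gg":7,"wxg":81}
After op 6 (remove /wxg): {"gg":7}
After op 7 (add /ri 20): {"gg":7,"ri":20}
After op 8 (replace /ri 76): {"gg":7,"ri":76}
After op 9 (replace /ri 74): {"gg":7,"ri":74}
After op 10 (add /gg 28): {"gg":28,"ri":74}
After op 11 (remove /gg): {"ri":74}
After op 12 (remove /ri): {}
After op 13 (add /fb 83): {"fb":83}
After op 14 (add /p 40): {"fb":83,"p":40}
After op 15 (add /c 93): {"c":93,"fb":83,"p":40}
After op 16 (add /gcg 7): {"c":93,"fb":83,"gcg":7,"p":40}
After op 17 (remove /p): {"c":93,"fb":83,"gcg":7}
After op 18 (remove /fb): {"c":93,"gcg":7}
After op 19 (remove /gcg): {"c":93}
After op 20 (add /a 66): {"a":66,"c":93}
After op 21 (remove /a): {"c":93}
Size at the root: 1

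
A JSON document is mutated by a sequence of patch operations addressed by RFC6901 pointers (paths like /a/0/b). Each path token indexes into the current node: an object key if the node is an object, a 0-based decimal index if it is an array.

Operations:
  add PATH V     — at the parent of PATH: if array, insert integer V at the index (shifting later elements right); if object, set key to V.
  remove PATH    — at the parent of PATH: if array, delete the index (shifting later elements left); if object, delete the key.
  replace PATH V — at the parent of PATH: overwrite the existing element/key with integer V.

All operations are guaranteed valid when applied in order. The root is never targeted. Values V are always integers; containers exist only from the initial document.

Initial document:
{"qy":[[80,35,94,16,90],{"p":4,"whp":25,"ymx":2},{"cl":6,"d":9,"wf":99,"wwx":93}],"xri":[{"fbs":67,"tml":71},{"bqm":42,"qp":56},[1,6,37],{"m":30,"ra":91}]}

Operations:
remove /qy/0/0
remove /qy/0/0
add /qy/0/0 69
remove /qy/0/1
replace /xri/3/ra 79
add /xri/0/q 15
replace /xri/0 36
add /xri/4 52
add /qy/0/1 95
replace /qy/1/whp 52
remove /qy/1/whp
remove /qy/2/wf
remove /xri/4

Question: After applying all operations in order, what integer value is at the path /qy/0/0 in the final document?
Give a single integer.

After op 1 (remove /qy/0/0): {"qy":[[35,94,16,90],{"p":4,"whp":25,"ymx":2},{"cl":6,"d":9,"wf":99,"wwx":93}],"xri":[{"fbs":67,"tml":71},{"bqm":42,"qp":56},[1,6,37],{"m":30,"ra":91}]}
After op 2 (remove /qy/0/0): {"qy":[[94,16,90],{"p":4,"whp":25,"ymx":2},{"cl":6,"d":9,"wf":99,"wwx":93}],"xri":[{"fbs":67,"tml":71},{"bqm":42,"qp":56},[1,6,37],{"m":30,"ra":91}]}
After op 3 (add /qy/0/0 69): {"qy":[[69,94,16,90],{"p":4,"whp":25,"ymx":2},{"cl":6,"d":9,"wf":99,"wwx":93}],"xri":[{"fbs":67,"tml":71},{"bqm":42,"qp":56},[1,6,37],{"m":30,"ra":91}]}
After op 4 (remove /qy/0/1): {"qy":[[69,16,90],{"p":4,"whp":25,"ymx":2},{"cl":6,"d":9,"wf":99,"wwx":93}],"xri":[{"fbs":67,"tml":71},{"bqm":42,"qp":56},[1,6,37],{"m":30,"ra":91}]}
After op 5 (replace /xri/3/ra 79): {"qy":[[69,16,90],{"p":4,"whp":25,"ymx":2},{"cl":6,"d":9,"wf":99,"wwx":93}],"xri":[{"fbs":67,"tml":71},{"bqm":42,"qp":56},[1,6,37],{"m":30,"ra":79}]}
After op 6 (add /xri/0/q 15): {"qy":[[69,16,90],{"p":4,"whp":25,"ymx":2},{"cl":6,"d":9,"wf":99,"wwx":93}],"xri":[{"fbs":67,"q":15,"tml":71},{"bqm":42,"qp":56},[1,6,37],{"m":30,"ra":79}]}
After op 7 (replace /xri/0 36): {"qy":[[69,16,90],{"p":4,"whp":25,"ymx":2},{"cl":6,"d":9,"wf":99,"wwx":93}],"xri":[36,{"bqm":42,"qp":56},[1,6,37],{"m":30,"ra":79}]}
After op 8 (add /xri/4 52): {"qy":[[69,16,90],{"p":4,"whp":25,"ymx":2},{"cl":6,"d":9,"wf":99,"wwx":93}],"xri":[36,{"bqm":42,"qp":56},[1,6,37],{"m":30,"ra":79},52]}
After op 9 (add /qy/0/1 95): {"qy":[[69,95,16,90],{"p":4,"whp":25,"ymx":2},{"cl":6,"d":9,"wf":99,"wwx":93}],"xri":[36,{"bqm":42,"qp":56},[1,6,37],{"m":30,"ra":79},52]}
After op 10 (replace /qy/1/whp 52): {"qy":[[69,95,16,90],{"p":4,"whp":52,"ymx":2},{"cl":6,"d":9,"wf":99,"wwx":93}],"xri":[36,{"bqm":42,"qp":56},[1,6,37],{"m":30,"ra":79},52]}
After op 11 (remove /qy/1/whp): {"qy":[[69,95,16,90],{"p":4,"ymx":2},{"cl":6,"d":9,"wf":99,"wwx":93}],"xri":[36,{"bqm":42,"qp":56},[1,6,37],{"m":30,"ra":79},52]}
After op 12 (remove /qy/2/wf): {"qy":[[69,95,16,90],{"p":4,"ymx":2},{"cl":6,"d":9,"wwx":93}],"xri":[36,{"bqm":42,"qp":56},[1,6,37],{"m":30,"ra":79},52]}
After op 13 (remove /xri/4): {"qy":[[69,95,16,90],{"p":4,"ymx":2},{"cl":6,"d":9,"wwx":93}],"xri":[36,{"bqm":42,"qp":56},[1,6,37],{"m":30,"ra":79}]}
Value at /qy/0/0: 69

Answer: 69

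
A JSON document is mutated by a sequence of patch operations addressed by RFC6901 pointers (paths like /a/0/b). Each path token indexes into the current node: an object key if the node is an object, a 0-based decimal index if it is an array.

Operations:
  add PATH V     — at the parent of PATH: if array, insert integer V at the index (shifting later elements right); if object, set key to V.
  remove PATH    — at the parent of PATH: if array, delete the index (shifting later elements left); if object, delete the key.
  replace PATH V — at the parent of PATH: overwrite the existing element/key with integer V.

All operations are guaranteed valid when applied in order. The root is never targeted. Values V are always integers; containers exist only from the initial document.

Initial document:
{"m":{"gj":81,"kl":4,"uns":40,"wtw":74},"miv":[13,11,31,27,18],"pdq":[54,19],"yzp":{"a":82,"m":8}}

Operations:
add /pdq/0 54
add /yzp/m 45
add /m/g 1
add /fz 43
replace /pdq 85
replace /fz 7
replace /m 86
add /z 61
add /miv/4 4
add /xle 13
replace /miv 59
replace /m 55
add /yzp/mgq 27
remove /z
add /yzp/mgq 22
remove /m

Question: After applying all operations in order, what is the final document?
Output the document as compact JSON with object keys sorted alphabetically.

After op 1 (add /pdq/0 54): {"m":{"gj":81,"kl":4,"uns":40,"wtw":74},"miv":[13,11,31,27,18],"pdq":[54,54,19],"yzp":{"a":82,"m":8}}
After op 2 (add /yzp/m 45): {"m":{"gj":81,"kl":4,"uns":40,"wtw":74},"miv":[13,11,31,27,18],"pdq":[54,54,19],"yzp":{"a":82,"m":45}}
After op 3 (add /m/g 1): {"m":{"g":1,"gj":81,"kl":4,"uns":40,"wtw":74},"miv":[13,11,31,27,18],"pdq":[54,54,19],"yzp":{"a":82,"m":45}}
After op 4 (add /fz 43): {"fz":43,"m":{"g":1,"gj":81,"kl":4,"uns":40,"wtw":74},"miv":[13,11,31,27,18],"pdq":[54,54,19],"yzp":{"a":82,"m":45}}
After op 5 (replace /pdq 85): {"fz":43,"m":{"g":1,"gj":81,"kl":4,"uns":40,"wtw":74},"miv":[13,11,31,27,18],"pdq":85,"yzp":{"a":82,"m":45}}
After op 6 (replace /fz 7): {"fz":7,"m":{"g":1,"gj":81,"kl":4,"uns":40,"wtw":74},"miv":[13,11,31,27,18],"pdq":85,"yzp":{"a":82,"m":45}}
After op 7 (replace /m 86): {"fz":7,"m":86,"miv":[13,11,31,27,18],"pdq":85,"yzp":{"a":82,"m":45}}
After op 8 (add /z 61): {"fz":7,"m":86,"miv":[13,11,31,27,18],"pdq":85,"yzp":{"a":82,"m":45},"z":61}
After op 9 (add /miv/4 4): {"fz":7,"m":86,"miv":[13,11,31,27,4,18],"pdq":85,"yzp":{"a":82,"m":45},"z":61}
After op 10 (add /xle 13): {"fz":7,"m":86,"miv":[13,11,31,27,4,18],"pdq":85,"xle":13,"yzp":{"a":82,"m":45},"z":61}
After op 11 (replace /miv 59): {"fz":7,"m":86,"miv":59,"pdq":85,"xle":13,"yzp":{"a":82,"m":45},"z":61}
After op 12 (replace /m 55): {"fz":7,"m":55,"miv":59,"pdq":85,"xle":13,"yzp":{"a":82,"m":45},"z":61}
After op 13 (add /yzp/mgq 27): {"fz":7,"m":55,"miv":59,"pdq":85,"xle":13,"yzp":{"a":82,"m":45,"mgq":27},"z":61}
After op 14 (remove /z): {"fz":7,"m":55,"miv":59,"pdq":85,"xle":13,"yzp":{"a":82,"m":45,"mgq":27}}
After op 15 (add /yzp/mgq 22): {"fz":7,"m":55,"miv":59,"pdq":85,"xle":13,"yzp":{"a":82,"m":45,"mgq":22}}
After op 16 (remove /m): {"fz":7,"miv":59,"pdq":85,"xle":13,"yzp":{"a":82,"m":45,"mgq":22}}

Answer: {"fz":7,"miv":59,"pdq":85,"xle":13,"yzp":{"a":82,"m":45,"mgq":22}}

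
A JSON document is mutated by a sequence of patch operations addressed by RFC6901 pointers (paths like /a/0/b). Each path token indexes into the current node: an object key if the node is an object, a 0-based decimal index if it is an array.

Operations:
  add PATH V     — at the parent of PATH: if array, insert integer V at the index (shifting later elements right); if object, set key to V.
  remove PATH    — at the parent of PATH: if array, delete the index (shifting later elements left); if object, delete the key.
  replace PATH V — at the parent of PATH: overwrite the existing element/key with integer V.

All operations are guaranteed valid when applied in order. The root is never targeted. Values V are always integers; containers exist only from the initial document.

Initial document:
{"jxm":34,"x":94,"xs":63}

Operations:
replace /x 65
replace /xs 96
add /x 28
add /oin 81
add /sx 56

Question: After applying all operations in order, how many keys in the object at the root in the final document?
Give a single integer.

After op 1 (replace /x 65): {"jxm":34,"x":65,"xs":63}
After op 2 (replace /xs 96): {"jxm":34,"x":65,"xs":96}
After op 3 (add /x 28): {"jxm":34,"x":28,"xs":96}
After op 4 (add /oin 81): {"jxm":34,"oin":81,"x":28,"xs":96}
After op 5 (add /sx 56): {"jxm":34,"oin":81,"sx":56,"x":28,"xs":96}
Size at the root: 5

Answer: 5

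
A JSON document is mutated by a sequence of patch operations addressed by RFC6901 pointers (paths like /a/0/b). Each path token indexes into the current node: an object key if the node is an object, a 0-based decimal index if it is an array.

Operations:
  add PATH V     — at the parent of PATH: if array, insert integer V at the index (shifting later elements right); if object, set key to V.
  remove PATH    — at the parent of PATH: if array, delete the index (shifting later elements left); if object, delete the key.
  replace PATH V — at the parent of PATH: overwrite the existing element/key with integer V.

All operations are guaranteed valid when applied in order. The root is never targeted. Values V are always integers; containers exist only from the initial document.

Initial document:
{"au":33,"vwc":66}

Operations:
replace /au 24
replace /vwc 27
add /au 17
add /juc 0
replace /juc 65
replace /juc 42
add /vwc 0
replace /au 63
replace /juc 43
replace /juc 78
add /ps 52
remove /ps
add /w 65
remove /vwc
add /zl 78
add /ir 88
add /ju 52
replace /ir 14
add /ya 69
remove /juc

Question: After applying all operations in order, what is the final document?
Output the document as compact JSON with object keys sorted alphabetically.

After op 1 (replace /au 24): {"au":24,"vwc":66}
After op 2 (replace /vwc 27): {"au":24,"vwc":27}
After op 3 (add /au 17): {"au":17,"vwc":27}
After op 4 (add /juc 0): {"au":17,"juc":0,"vwc":27}
After op 5 (replace /juc 65): {"au":17,"juc":65,"vwc":27}
After op 6 (replace /juc 42): {"au":17,"juc":42,"vwc":27}
After op 7 (add /vwc 0): {"au":17,"juc":42,"vwc":0}
After op 8 (replace /au 63): {"au":63,"juc":42,"vwc":0}
After op 9 (replace /juc 43): {"au":63,"juc":43,"vwc":0}
After op 10 (replace /juc 78): {"au":63,"juc":78,"vwc":0}
After op 11 (add /ps 52): {"au":63,"juc":78,"ps":52,"vwc":0}
After op 12 (remove /ps): {"au":63,"juc":78,"vwc":0}
After op 13 (add /w 65): {"au":63,"juc":78,"vwc":0,"w":65}
After op 14 (remove /vwc): {"au":63,"juc":78,"w":65}
After op 15 (add /zl 78): {"au":63,"juc":78,"w":65,"zl":78}
After op 16 (add /ir 88): {"au":63,"ir":88,"juc":78,"w":65,"zl":78}
After op 17 (add /ju 52): {"au":63,"ir":88,"ju":52,"juc":78,"w":65,"zl":78}
After op 18 (replace /ir 14): {"au":63,"ir":14,"ju":52,"juc":78,"w":65,"zl":78}
After op 19 (add /ya 69): {"au":63,"ir":14,"ju":52,"juc":78,"w":65,"ya":69,"zl":78}
After op 20 (remove /juc): {"au":63,"ir":14,"ju":52,"w":65,"ya":69,"zl":78}

Answer: {"au":63,"ir":14,"ju":52,"w":65,"ya":69,"zl":78}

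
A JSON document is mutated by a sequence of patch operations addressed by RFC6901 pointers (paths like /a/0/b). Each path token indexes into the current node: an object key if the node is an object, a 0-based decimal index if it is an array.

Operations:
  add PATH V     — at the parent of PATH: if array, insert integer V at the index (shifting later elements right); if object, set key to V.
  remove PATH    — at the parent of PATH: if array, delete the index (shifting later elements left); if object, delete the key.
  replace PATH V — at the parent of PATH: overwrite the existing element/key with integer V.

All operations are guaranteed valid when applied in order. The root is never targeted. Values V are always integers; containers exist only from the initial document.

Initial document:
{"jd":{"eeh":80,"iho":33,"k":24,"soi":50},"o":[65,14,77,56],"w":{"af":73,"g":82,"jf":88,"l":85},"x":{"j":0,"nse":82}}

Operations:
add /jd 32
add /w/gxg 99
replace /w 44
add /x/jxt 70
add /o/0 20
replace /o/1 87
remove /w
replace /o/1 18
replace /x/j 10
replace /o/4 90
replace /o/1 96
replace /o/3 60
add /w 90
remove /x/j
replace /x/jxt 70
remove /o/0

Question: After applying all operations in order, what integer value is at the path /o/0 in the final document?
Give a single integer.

After op 1 (add /jd 32): {"jd":32,"o":[65,14,77,56],"w":{"af":73,"g":82,"jf":88,"l":85},"x":{"j":0,"nse":82}}
After op 2 (add /w/gxg 99): {"jd":32,"o":[65,14,77,56],"w":{"af":73,"g":82,"gxg":99,"jf":88,"l":85},"x":{"j":0,"nse":82}}
After op 3 (replace /w 44): {"jd":32,"o":[65,14,77,56],"w":44,"x":{"j":0,"nse":82}}
After op 4 (add /x/jxt 70): {"jd":32,"o":[65,14,77,56],"w":44,"x":{"j":0,"jxt":70,"nse":82}}
After op 5 (add /o/0 20): {"jd":32,"o":[20,65,14,77,56],"w":44,"x":{"j":0,"jxt":70,"nse":82}}
After op 6 (replace /o/1 87): {"jd":32,"o":[20,87,14,77,56],"w":44,"x":{"j":0,"jxt":70,"nse":82}}
After op 7 (remove /w): {"jd":32,"o":[20,87,14,77,56],"x":{"j":0,"jxt":70,"nse":82}}
After op 8 (replace /o/1 18): {"jd":32,"o":[20,18,14,77,56],"x":{"j":0,"jxt":70,"nse":82}}
After op 9 (replace /x/j 10): {"jd":32,"o":[20,18,14,77,56],"x":{"j":10,"jxt":70,"nse":82}}
After op 10 (replace /o/4 90): {"jd":32,"o":[20,18,14,77,90],"x":{"j":10,"jxt":70,"nse":82}}
After op 11 (replace /o/1 96): {"jd":32,"o":[20,96,14,77,90],"x":{"j":10,"jxt":70,"nse":82}}
After op 12 (replace /o/3 60): {"jd":32,"o":[20,96,14,60,90],"x":{"j":10,"jxt":70,"nse":82}}
After op 13 (add /w 90): {"jd":32,"o":[20,96,14,60,90],"w":90,"x":{"j":10,"jxt":70,"nse":82}}
After op 14 (remove /x/j): {"jd":32,"o":[20,96,14,60,90],"w":90,"x":{"jxt":70,"nse":82}}
After op 15 (replace /x/jxt 70): {"jd":32,"o":[20,96,14,60,90],"w":90,"x":{"jxt":70,"nse":82}}
After op 16 (remove /o/0): {"jd":32,"o":[96,14,60,90],"w":90,"x":{"jxt":70,"nse":82}}
Value at /o/0: 96

Answer: 96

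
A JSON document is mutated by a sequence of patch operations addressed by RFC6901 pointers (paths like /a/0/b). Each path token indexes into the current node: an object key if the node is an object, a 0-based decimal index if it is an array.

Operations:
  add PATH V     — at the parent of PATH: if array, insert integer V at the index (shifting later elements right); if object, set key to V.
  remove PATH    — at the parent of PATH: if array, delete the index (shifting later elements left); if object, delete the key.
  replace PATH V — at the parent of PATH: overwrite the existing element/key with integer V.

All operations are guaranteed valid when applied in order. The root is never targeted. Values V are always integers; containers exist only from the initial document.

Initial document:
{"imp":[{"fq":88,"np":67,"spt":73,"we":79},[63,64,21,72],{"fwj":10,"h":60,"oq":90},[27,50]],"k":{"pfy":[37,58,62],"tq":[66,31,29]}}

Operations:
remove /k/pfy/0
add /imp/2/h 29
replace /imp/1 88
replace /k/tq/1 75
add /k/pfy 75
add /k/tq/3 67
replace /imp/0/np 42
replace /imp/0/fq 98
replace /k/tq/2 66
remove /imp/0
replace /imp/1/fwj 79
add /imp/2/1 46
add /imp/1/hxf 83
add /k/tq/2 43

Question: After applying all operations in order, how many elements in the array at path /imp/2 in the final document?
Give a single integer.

After op 1 (remove /k/pfy/0): {"imp":[{"fq":88,"np":67,"spt":73,"we":79},[63,64,21,72],{"fwj":10,"h":60,"oq":90},[27,50]],"k":{"pfy":[58,62],"tq":[66,31,29]}}
After op 2 (add /imp/2/h 29): {"imp":[{"fq":88,"np":67,"spt":73,"we":79},[63,64,21,72],{"fwj":10,"h":29,"oq":90},[27,50]],"k":{"pfy":[58,62],"tq":[66,31,29]}}
After op 3 (replace /imp/1 88): {"imp":[{"fq":88,"np":67,"spt":73,"we":79},88,{"fwj":10,"h":29,"oq":90},[27,50]],"k":{"pfy":[58,62],"tq":[66,31,29]}}
After op 4 (replace /k/tq/1 75): {"imp":[{"fq":88,"np":67,"spt":73,"we":79},88,{"fwj":10,"h":29,"oq":90},[27,50]],"k":{"pfy":[58,62],"tq":[66,75,29]}}
After op 5 (add /k/pfy 75): {"imp":[{"fq":88,"np":67,"spt":73,"we":79},88,{"fwj":10,"h":29,"oq":90},[27,50]],"k":{"pfy":75,"tq":[66,75,29]}}
After op 6 (add /k/tq/3 67): {"imp":[{"fq":88,"np":67,"spt":73,"we":79},88,{"fwj":10,"h":29,"oq":90},[27,50]],"k":{"pfy":75,"tq":[66,75,29,67]}}
After op 7 (replace /imp/0/np 42): {"imp":[{"fq":88,"np":42,"spt":73,"we":79},88,{"fwj":10,"h":29,"oq":90},[27,50]],"k":{"pfy":75,"tq":[66,75,29,67]}}
After op 8 (replace /imp/0/fq 98): {"imp":[{"fq":98,"np":42,"spt":73,"we":79},88,{"fwj":10,"h":29,"oq":90},[27,50]],"k":{"pfy":75,"tq":[66,75,29,67]}}
After op 9 (replace /k/tq/2 66): {"imp":[{"fq":98,"np":42,"spt":73,"we":79},88,{"fwj":10,"h":29,"oq":90},[27,50]],"k":{"pfy":75,"tq":[66,75,66,67]}}
After op 10 (remove /imp/0): {"imp":[88,{"fwj":10,"h":29,"oq":90},[27,50]],"k":{"pfy":75,"tq":[66,75,66,67]}}
After op 11 (replace /imp/1/fwj 79): {"imp":[88,{"fwj":79,"h":29,"oq":90},[27,50]],"k":{"pfy":75,"tq":[66,75,66,67]}}
After op 12 (add /imp/2/1 46): {"imp":[88,{"fwj":79,"h":29,"oq":90},[27,46,50]],"k":{"pfy":75,"tq":[66,75,66,67]}}
After op 13 (add /imp/1/hxf 83): {"imp":[88,{"fwj":79,"h":29,"hxf":83,"oq":90},[27,46,50]],"k":{"pfy":75,"tq":[66,75,66,67]}}
After op 14 (add /k/tq/2 43): {"imp":[88,{"fwj":79,"h":29,"hxf":83,"oq":90},[27,46,50]],"k":{"pfy":75,"tq":[66,75,43,66,67]}}
Size at path /imp/2: 3

Answer: 3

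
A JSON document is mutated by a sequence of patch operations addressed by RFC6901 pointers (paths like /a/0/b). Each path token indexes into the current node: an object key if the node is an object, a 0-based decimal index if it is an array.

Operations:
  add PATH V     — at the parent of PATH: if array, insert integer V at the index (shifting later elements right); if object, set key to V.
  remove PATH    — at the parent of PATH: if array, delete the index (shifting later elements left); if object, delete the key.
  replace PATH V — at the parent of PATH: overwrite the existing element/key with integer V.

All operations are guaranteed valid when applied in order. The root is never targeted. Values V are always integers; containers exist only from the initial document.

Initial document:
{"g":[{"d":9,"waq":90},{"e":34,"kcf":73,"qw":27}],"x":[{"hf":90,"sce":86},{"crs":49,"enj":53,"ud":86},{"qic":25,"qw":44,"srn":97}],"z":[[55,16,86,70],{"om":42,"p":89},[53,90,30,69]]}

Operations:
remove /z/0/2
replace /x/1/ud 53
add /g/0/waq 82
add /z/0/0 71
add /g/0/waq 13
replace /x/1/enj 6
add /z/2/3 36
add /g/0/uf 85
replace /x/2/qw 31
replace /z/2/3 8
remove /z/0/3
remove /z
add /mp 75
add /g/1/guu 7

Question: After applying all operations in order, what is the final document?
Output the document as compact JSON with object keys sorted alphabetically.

Answer: {"g":[{"d":9,"uf":85,"waq":13},{"e":34,"guu":7,"kcf":73,"qw":27}],"mp":75,"x":[{"hf":90,"sce":86},{"crs":49,"enj":6,"ud":53},{"qic":25,"qw":31,"srn":97}]}

Derivation:
After op 1 (remove /z/0/2): {"g":[{"d":9,"waq":90},{"e":34,"kcf":73,"qw":27}],"x":[{"hf":90,"sce":86},{"crs":49,"enj":53,"ud":86},{"qic":25,"qw":44,"srn":97}],"z":[[55,16,70],{"om":42,"p":89},[53,90,30,69]]}
After op 2 (replace /x/1/ud 53): {"g":[{"d":9,"waq":90},{"e":34,"kcf":73,"qw":27}],"x":[{"hf":90,"sce":86},{"crs":49,"enj":53,"ud":53},{"qic":25,"qw":44,"srn":97}],"z":[[55,16,70],{"om":42,"p":89},[53,90,30,69]]}
After op 3 (add /g/0/waq 82): {"g":[{"d":9,"waq":82},{"e":34,"kcf":73,"qw":27}],"x":[{"hf":90,"sce":86},{"crs":49,"enj":53,"ud":53},{"qic":25,"qw":44,"srn":97}],"z":[[55,16,70],{"om":42,"p":89},[53,90,30,69]]}
After op 4 (add /z/0/0 71): {"g":[{"d":9,"waq":82},{"e":34,"kcf":73,"qw":27}],"x":[{"hf":90,"sce":86},{"crs":49,"enj":53,"ud":53},{"qic":25,"qw":44,"srn":97}],"z":[[71,55,16,70],{"om":42,"p":89},[53,90,30,69]]}
After op 5 (add /g/0/waq 13): {"g":[{"d":9,"waq":13},{"e":34,"kcf":73,"qw":27}],"x":[{"hf":90,"sce":86},{"crs":49,"enj":53,"ud":53},{"qic":25,"qw":44,"srn":97}],"z":[[71,55,16,70],{"om":42,"p":89},[53,90,30,69]]}
After op 6 (replace /x/1/enj 6): {"g":[{"d":9,"waq":13},{"e":34,"kcf":73,"qw":27}],"x":[{"hf":90,"sce":86},{"crs":49,"enj":6,"ud":53},{"qic":25,"qw":44,"srn":97}],"z":[[71,55,16,70],{"om":42,"p":89},[53,90,30,69]]}
After op 7 (add /z/2/3 36): {"g":[{"d":9,"waq":13},{"e":34,"kcf":73,"qw":27}],"x":[{"hf":90,"sce":86},{"crs":49,"enj":6,"ud":53},{"qic":25,"qw":44,"srn":97}],"z":[[71,55,16,70],{"om":42,"p":89},[53,90,30,36,69]]}
After op 8 (add /g/0/uf 85): {"g":[{"d":9,"uf":85,"waq":13},{"e":34,"kcf":73,"qw":27}],"x":[{"hf":90,"sce":86},{"crs":49,"enj":6,"ud":53},{"qic":25,"qw":44,"srn":97}],"z":[[71,55,16,70],{"om":42,"p":89},[53,90,30,36,69]]}
After op 9 (replace /x/2/qw 31): {"g":[{"d":9,"uf":85,"waq":13},{"e":34,"kcf":73,"qw":27}],"x":[{"hf":90,"sce":86},{"crs":49,"enj":6,"ud":53},{"qic":25,"qw":31,"srn":97}],"z":[[71,55,16,70],{"om":42,"p":89},[53,90,30,36,69]]}
After op 10 (replace /z/2/3 8): {"g":[{"d":9,"uf":85,"waq":13},{"e":34,"kcf":73,"qw":27}],"x":[{"hf":90,"sce":86},{"crs":49,"enj":6,"ud":53},{"qic":25,"qw":31,"srn":97}],"z":[[71,55,16,70],{"om":42,"p":89},[53,90,30,8,69]]}
After op 11 (remove /z/0/3): {"g":[{"d":9,"uf":85,"waq":13},{"e":34,"kcf":73,"qw":27}],"x":[{"hf":90,"sce":86},{"crs":49,"enj":6,"ud":53},{"qic":25,"qw":31,"srn":97}],"z":[[71,55,16],{"om":42,"p":89},[53,90,30,8,69]]}
After op 12 (remove /z): {"g":[{"d":9,"uf":85,"waq":13},{"e":34,"kcf":73,"qw":27}],"x":[{"hf":90,"sce":86},{"crs":49,"enj":6,"ud":53},{"qic":25,"qw":31,"srn":97}]}
After op 13 (add /mp 75): {"g":[{"d":9,"uf":85,"waq":13},{"e":34,"kcf":73,"qw":27}],"mp":75,"x":[{"hf":90,"sce":86},{"crs":49,"enj":6,"ud":53},{"qic":25,"qw":31,"srn":97}]}
After op 14 (add /g/1/guu 7): {"g":[{"d":9,"uf":85,"waq":13},{"e":34,"guu":7,"kcf":73,"qw":27}],"mp":75,"x":[{"hf":90,"sce":86},{"crs":49,"enj":6,"ud":53},{"qic":25,"qw":31,"srn":97}]}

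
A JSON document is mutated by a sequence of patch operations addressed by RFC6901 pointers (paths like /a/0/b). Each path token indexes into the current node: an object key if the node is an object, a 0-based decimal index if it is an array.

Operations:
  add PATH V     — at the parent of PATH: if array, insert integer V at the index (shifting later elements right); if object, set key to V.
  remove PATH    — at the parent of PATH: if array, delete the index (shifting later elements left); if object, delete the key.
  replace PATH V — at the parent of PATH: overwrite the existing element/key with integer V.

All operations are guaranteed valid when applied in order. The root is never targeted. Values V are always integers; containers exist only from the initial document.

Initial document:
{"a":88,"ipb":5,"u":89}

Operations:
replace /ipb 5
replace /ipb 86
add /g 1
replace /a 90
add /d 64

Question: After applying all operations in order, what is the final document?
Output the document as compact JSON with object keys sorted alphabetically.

Answer: {"a":90,"d":64,"g":1,"ipb":86,"u":89}

Derivation:
After op 1 (replace /ipb 5): {"a":88,"ipb":5,"u":89}
After op 2 (replace /ipb 86): {"a":88,"ipb":86,"u":89}
After op 3 (add /g 1): {"a":88,"g":1,"ipb":86,"u":89}
After op 4 (replace /a 90): {"a":90,"g":1,"ipb":86,"u":89}
After op 5 (add /d 64): {"a":90,"d":64,"g":1,"ipb":86,"u":89}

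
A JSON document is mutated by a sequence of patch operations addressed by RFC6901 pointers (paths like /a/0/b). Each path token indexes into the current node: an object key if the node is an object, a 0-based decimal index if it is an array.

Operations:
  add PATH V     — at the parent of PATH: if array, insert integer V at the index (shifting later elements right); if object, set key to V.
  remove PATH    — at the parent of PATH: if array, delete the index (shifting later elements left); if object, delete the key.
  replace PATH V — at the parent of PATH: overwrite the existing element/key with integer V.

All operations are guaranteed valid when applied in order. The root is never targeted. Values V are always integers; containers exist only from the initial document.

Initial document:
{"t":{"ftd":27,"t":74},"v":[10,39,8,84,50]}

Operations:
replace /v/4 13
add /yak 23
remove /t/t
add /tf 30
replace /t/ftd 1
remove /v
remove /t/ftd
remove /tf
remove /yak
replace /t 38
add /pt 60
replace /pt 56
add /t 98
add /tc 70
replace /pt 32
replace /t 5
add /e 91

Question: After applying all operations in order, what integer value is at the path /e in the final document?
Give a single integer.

After op 1 (replace /v/4 13): {"t":{"ftd":27,"t":74},"v":[10,39,8,84,13]}
After op 2 (add /yak 23): {"t":{"ftd":27,"t":74},"v":[10,39,8,84,13],"yak":23}
After op 3 (remove /t/t): {"t":{"ftd":27},"v":[10,39,8,84,13],"yak":23}
After op 4 (add /tf 30): {"t":{"ftd":27},"tf":30,"v":[10,39,8,84,13],"yak":23}
After op 5 (replace /t/ftd 1): {"t":{"ftd":1},"tf":30,"v":[10,39,8,84,13],"yak":23}
After op 6 (remove /v): {"t":{"ftd":1},"tf":30,"yak":23}
After op 7 (remove /t/ftd): {"t":{},"tf":30,"yak":23}
After op 8 (remove /tf): {"t":{},"yak":23}
After op 9 (remove /yak): {"t":{}}
After op 10 (replace /t 38): {"t":38}
After op 11 (add /pt 60): {"pt":60,"t":38}
After op 12 (replace /pt 56): {"pt":56,"t":38}
After op 13 (add /t 98): {"pt":56,"t":98}
After op 14 (add /tc 70): {"pt":56,"t":98,"tc":70}
After op 15 (replace /pt 32): {"pt":32,"t":98,"tc":70}
After op 16 (replace /t 5): {"pt":32,"t":5,"tc":70}
After op 17 (add /e 91): {"e":91,"pt":32,"t":5,"tc":70}
Value at /e: 91

Answer: 91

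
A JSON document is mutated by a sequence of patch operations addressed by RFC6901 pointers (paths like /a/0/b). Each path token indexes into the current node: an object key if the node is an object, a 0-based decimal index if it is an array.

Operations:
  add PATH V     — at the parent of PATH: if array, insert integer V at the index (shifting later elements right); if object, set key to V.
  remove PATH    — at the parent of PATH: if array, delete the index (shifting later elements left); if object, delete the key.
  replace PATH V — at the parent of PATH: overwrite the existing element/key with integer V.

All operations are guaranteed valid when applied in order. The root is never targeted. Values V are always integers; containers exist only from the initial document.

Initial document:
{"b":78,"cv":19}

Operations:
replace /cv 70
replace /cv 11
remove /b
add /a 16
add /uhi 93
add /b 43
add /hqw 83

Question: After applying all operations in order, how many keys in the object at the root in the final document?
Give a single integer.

Answer: 5

Derivation:
After op 1 (replace /cv 70): {"b":78,"cv":70}
After op 2 (replace /cv 11): {"b":78,"cv":11}
After op 3 (remove /b): {"cv":11}
After op 4 (add /a 16): {"a":16,"cv":11}
After op 5 (add /uhi 93): {"a":16,"cv":11,"uhi":93}
After op 6 (add /b 43): {"a":16,"b":43,"cv":11,"uhi":93}
After op 7 (add /hqw 83): {"a":16,"b":43,"cv":11,"hqw":83,"uhi":93}
Size at the root: 5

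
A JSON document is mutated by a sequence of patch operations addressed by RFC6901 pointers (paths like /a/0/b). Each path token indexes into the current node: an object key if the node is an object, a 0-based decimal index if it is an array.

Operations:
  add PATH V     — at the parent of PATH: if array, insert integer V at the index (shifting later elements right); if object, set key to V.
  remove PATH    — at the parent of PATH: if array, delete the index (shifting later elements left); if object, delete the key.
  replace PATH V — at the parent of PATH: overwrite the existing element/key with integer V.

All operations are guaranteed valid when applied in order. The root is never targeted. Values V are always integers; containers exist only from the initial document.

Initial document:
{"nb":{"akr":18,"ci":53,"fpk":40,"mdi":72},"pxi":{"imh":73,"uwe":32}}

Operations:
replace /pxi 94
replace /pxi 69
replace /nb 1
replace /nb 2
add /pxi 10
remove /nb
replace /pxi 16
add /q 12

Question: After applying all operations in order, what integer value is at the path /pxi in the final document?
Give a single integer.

Answer: 16

Derivation:
After op 1 (replace /pxi 94): {"nb":{"akr":18,"ci":53,"fpk":40,"mdi":72},"pxi":94}
After op 2 (replace /pxi 69): {"nb":{"akr":18,"ci":53,"fpk":40,"mdi":72},"pxi":69}
After op 3 (replace /nb 1): {"nb":1,"pxi":69}
After op 4 (replace /nb 2): {"nb":2,"pxi":69}
After op 5 (add /pxi 10): {"nb":2,"pxi":10}
After op 6 (remove /nb): {"pxi":10}
After op 7 (replace /pxi 16): {"pxi":16}
After op 8 (add /q 12): {"pxi":16,"q":12}
Value at /pxi: 16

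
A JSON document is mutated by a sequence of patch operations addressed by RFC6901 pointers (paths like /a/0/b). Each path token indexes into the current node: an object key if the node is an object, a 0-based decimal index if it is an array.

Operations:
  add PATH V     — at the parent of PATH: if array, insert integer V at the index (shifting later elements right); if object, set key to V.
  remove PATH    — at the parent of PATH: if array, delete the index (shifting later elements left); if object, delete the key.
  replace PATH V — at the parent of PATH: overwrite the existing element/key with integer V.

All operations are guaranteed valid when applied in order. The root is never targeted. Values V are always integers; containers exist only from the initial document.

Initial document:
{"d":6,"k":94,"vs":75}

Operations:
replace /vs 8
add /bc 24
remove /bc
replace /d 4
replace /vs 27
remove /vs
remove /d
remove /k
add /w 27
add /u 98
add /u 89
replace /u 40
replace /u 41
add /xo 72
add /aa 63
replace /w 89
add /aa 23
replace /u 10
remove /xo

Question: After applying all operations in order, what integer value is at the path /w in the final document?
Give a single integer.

After op 1 (replace /vs 8): {"d":6,"k":94,"vs":8}
After op 2 (add /bc 24): {"bc":24,"d":6,"k":94,"vs":8}
After op 3 (remove /bc): {"d":6,"k":94,"vs":8}
After op 4 (replace /d 4): {"d":4,"k":94,"vs":8}
After op 5 (replace /vs 27): {"d":4,"k":94,"vs":27}
After op 6 (remove /vs): {"d":4,"k":94}
After op 7 (remove /d): {"k":94}
After op 8 (remove /k): {}
After op 9 (add /w 27): {"w":27}
After op 10 (add /u 98): {"u":98,"w":27}
After op 11 (add /u 89): {"u":89,"w":27}
After op 12 (replace /u 40): {"u":40,"w":27}
After op 13 (replace /u 41): {"u":41,"w":27}
After op 14 (add /xo 72): {"u":41,"w":27,"xo":72}
After op 15 (add /aa 63): {"aa":63,"u":41,"w":27,"xo":72}
After op 16 (replace /w 89): {"aa":63,"u":41,"w":89,"xo":72}
After op 17 (add /aa 23): {"aa":23,"u":41,"w":89,"xo":72}
After op 18 (replace /u 10): {"aa":23,"u":10,"w":89,"xo":72}
After op 19 (remove /xo): {"aa":23,"u":10,"w":89}
Value at /w: 89

Answer: 89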